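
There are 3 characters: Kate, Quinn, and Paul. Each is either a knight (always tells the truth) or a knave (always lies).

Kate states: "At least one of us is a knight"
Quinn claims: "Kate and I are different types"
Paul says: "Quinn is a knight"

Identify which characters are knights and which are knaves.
Kate is a knave.
Quinn is a knave.
Paul is a knave.

Verification:
- Kate (knave) says "At least one of us is a knight" - this is FALSE (a lie) because no one is a knight.
- Quinn (knave) says "Kate and I are different types" - this is FALSE (a lie) because Quinn is a knave and Kate is a knave.
- Paul (knave) says "Quinn is a knight" - this is FALSE (a lie) because Quinn is a knave.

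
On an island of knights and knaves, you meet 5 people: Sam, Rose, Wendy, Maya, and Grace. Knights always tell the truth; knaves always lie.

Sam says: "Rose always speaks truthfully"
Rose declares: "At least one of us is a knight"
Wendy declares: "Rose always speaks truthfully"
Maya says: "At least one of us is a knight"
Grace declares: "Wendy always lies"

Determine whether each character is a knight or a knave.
Sam is a knight.
Rose is a knight.
Wendy is a knight.
Maya is a knight.
Grace is a knave.

Verification:
- Sam (knight) says "Rose always speaks truthfully" - this is TRUE because Rose is a knight.
- Rose (knight) says "At least one of us is a knight" - this is TRUE because Sam, Rose, Wendy, and Maya are knights.
- Wendy (knight) says "Rose always speaks truthfully" - this is TRUE because Rose is a knight.
- Maya (knight) says "At least one of us is a knight" - this is TRUE because Sam, Rose, Wendy, and Maya are knights.
- Grace (knave) says "Wendy always lies" - this is FALSE (a lie) because Wendy is a knight.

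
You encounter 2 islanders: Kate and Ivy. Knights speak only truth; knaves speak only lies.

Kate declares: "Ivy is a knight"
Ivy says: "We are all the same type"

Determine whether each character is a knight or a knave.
Kate is a knight.
Ivy is a knight.

Verification:
- Kate (knight) says "Ivy is a knight" - this is TRUE because Ivy is a knight.
- Ivy (knight) says "We are all the same type" - this is TRUE because Kate and Ivy are knights.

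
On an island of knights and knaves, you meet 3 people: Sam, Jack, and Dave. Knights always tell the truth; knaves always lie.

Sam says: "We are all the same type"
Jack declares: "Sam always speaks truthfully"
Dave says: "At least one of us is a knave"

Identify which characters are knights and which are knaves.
Sam is a knave.
Jack is a knave.
Dave is a knight.

Verification:
- Sam (knave) says "We are all the same type" - this is FALSE (a lie) because Dave is a knight and Sam and Jack are knaves.
- Jack (knave) says "Sam always speaks truthfully" - this is FALSE (a lie) because Sam is a knave.
- Dave (knight) says "At least one of us is a knave" - this is TRUE because Sam and Jack are knaves.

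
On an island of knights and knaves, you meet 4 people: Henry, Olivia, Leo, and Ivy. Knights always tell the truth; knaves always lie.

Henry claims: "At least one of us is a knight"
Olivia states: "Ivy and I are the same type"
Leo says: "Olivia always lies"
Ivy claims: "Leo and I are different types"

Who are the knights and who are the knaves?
Henry is a knight.
Olivia is a knight.
Leo is a knave.
Ivy is a knight.

Verification:
- Henry (knight) says "At least one of us is a knight" - this is TRUE because Henry, Olivia, and Ivy are knights.
- Olivia (knight) says "Ivy and I are the same type" - this is TRUE because Olivia is a knight and Ivy is a knight.
- Leo (knave) says "Olivia always lies" - this is FALSE (a lie) because Olivia is a knight.
- Ivy (knight) says "Leo and I are different types" - this is TRUE because Ivy is a knight and Leo is a knave.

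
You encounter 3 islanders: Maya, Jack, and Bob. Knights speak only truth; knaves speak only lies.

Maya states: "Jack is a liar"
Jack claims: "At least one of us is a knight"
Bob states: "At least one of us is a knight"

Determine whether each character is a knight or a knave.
Maya is a knave.
Jack is a knight.
Bob is a knight.

Verification:
- Maya (knave) says "Jack is a liar" - this is FALSE (a lie) because Jack is a knight.
- Jack (knight) says "At least one of us is a knight" - this is TRUE because Jack and Bob are knights.
- Bob (knight) says "At least one of us is a knight" - this is TRUE because Jack and Bob are knights.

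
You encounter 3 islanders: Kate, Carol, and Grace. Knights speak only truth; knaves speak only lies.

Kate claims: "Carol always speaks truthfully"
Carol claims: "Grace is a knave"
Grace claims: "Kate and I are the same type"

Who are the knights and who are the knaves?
Kate is a knight.
Carol is a knight.
Grace is a knave.

Verification:
- Kate (knight) says "Carol always speaks truthfully" - this is TRUE because Carol is a knight.
- Carol (knight) says "Grace is a knave" - this is TRUE because Grace is a knave.
- Grace (knave) says "Kate and I are the same type" - this is FALSE (a lie) because Grace is a knave and Kate is a knight.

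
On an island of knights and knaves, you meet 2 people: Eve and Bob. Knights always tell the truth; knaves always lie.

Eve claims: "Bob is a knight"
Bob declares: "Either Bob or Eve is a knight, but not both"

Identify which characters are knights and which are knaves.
Eve is a knave.
Bob is a knave.

Verification:
- Eve (knave) says "Bob is a knight" - this is FALSE (a lie) because Bob is a knave.
- Bob (knave) says "Either Bob or Eve is a knight, but not both" - this is FALSE (a lie) because Bob is a knave and Eve is a knave.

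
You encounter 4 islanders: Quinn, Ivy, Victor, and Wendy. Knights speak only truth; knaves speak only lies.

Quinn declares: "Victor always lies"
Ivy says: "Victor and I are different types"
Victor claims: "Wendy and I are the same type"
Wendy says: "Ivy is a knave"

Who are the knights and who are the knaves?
Quinn is a knight.
Ivy is a knave.
Victor is a knave.
Wendy is a knight.

Verification:
- Quinn (knight) says "Victor always lies" - this is TRUE because Victor is a knave.
- Ivy (knave) says "Victor and I are different types" - this is FALSE (a lie) because Ivy is a knave and Victor is a knave.
- Victor (knave) says "Wendy and I are the same type" - this is FALSE (a lie) because Victor is a knave and Wendy is a knight.
- Wendy (knight) says "Ivy is a knave" - this is TRUE because Ivy is a knave.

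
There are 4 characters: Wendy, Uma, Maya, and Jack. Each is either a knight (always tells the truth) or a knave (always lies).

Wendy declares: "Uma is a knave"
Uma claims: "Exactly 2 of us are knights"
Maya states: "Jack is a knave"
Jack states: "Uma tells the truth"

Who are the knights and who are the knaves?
Wendy is a knave.
Uma is a knight.
Maya is a knave.
Jack is a knight.

Verification:
- Wendy (knave) says "Uma is a knave" - this is FALSE (a lie) because Uma is a knight.
- Uma (knight) says "Exactly 2 of us are knights" - this is TRUE because there are 2 knights.
- Maya (knave) says "Jack is a knave" - this is FALSE (a lie) because Jack is a knight.
- Jack (knight) says "Uma tells the truth" - this is TRUE because Uma is a knight.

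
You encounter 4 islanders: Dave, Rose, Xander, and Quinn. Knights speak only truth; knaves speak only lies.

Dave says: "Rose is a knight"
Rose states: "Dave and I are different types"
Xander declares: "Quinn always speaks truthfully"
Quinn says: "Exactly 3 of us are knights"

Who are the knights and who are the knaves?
Dave is a knave.
Rose is a knave.
Xander is a knave.
Quinn is a knave.

Verification:
- Dave (knave) says "Rose is a knight" - this is FALSE (a lie) because Rose is a knave.
- Rose (knave) says "Dave and I are different types" - this is FALSE (a lie) because Rose is a knave and Dave is a knave.
- Xander (knave) says "Quinn always speaks truthfully" - this is FALSE (a lie) because Quinn is a knave.
- Quinn (knave) says "Exactly 3 of us are knights" - this is FALSE (a lie) because there are 0 knights.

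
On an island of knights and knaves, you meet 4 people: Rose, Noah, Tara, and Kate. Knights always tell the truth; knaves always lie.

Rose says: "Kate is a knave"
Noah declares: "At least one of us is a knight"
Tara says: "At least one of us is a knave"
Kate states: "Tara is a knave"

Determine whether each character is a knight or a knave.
Rose is a knight.
Noah is a knight.
Tara is a knight.
Kate is a knave.

Verification:
- Rose (knight) says "Kate is a knave" - this is TRUE because Kate is a knave.
- Noah (knight) says "At least one of us is a knight" - this is TRUE because Rose, Noah, and Tara are knights.
- Tara (knight) says "At least one of us is a knave" - this is TRUE because Kate is a knave.
- Kate (knave) says "Tara is a knave" - this is FALSE (a lie) because Tara is a knight.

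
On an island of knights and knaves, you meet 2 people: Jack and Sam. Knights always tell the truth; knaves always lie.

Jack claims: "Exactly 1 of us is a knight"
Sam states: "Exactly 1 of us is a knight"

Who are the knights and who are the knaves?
Jack is a knave.
Sam is a knave.

Verification:
- Jack (knave) says "Exactly 1 of us is a knight" - this is FALSE (a lie) because there are 0 knights.
- Sam (knave) says "Exactly 1 of us is a knight" - this is FALSE (a lie) because there are 0 knights.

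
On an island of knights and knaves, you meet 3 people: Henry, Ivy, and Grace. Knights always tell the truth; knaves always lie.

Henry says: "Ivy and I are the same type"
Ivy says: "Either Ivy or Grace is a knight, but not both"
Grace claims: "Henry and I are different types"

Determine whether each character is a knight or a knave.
Henry is a knave.
Ivy is a knight.
Grace is a knave.

Verification:
- Henry (knave) says "Ivy and I are the same type" - this is FALSE (a lie) because Henry is a knave and Ivy is a knight.
- Ivy (knight) says "Either Ivy or Grace is a knight, but not both" - this is TRUE because Ivy is a knight and Grace is a knave.
- Grace (knave) says "Henry and I are different types" - this is FALSE (a lie) because Grace is a knave and Henry is a knave.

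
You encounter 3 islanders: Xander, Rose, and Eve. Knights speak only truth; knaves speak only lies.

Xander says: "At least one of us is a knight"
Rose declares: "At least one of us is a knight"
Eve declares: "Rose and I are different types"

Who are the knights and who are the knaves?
Xander is a knave.
Rose is a knave.
Eve is a knave.

Verification:
- Xander (knave) says "At least one of us is a knight" - this is FALSE (a lie) because no one is a knight.
- Rose (knave) says "At least one of us is a knight" - this is FALSE (a lie) because no one is a knight.
- Eve (knave) says "Rose and I are different types" - this is FALSE (a lie) because Eve is a knave and Rose is a knave.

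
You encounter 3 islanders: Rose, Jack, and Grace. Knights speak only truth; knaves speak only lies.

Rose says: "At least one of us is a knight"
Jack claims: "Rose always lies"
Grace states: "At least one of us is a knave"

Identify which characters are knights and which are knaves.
Rose is a knight.
Jack is a knave.
Grace is a knight.

Verification:
- Rose (knight) says "At least one of us is a knight" - this is TRUE because Rose and Grace are knights.
- Jack (knave) says "Rose always lies" - this is FALSE (a lie) because Rose is a knight.
- Grace (knight) says "At least one of us is a knave" - this is TRUE because Jack is a knave.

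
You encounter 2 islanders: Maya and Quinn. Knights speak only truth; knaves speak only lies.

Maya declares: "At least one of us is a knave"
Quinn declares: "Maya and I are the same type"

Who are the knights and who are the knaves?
Maya is a knight.
Quinn is a knave.

Verification:
- Maya (knight) says "At least one of us is a knave" - this is TRUE because Quinn is a knave.
- Quinn (knave) says "Maya and I are the same type" - this is FALSE (a lie) because Quinn is a knave and Maya is a knight.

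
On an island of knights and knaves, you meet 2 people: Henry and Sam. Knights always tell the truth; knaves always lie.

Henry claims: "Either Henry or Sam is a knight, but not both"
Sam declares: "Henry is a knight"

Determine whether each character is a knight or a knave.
Henry is a knave.
Sam is a knave.

Verification:
- Henry (knave) says "Either Henry or Sam is a knight, but not both" - this is FALSE (a lie) because Henry is a knave and Sam is a knave.
- Sam (knave) says "Henry is a knight" - this is FALSE (a lie) because Henry is a knave.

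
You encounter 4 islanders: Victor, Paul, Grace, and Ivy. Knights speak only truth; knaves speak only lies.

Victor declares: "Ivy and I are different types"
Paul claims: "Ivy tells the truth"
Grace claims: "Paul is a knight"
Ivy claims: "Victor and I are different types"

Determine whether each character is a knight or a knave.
Victor is a knave.
Paul is a knave.
Grace is a knave.
Ivy is a knave.

Verification:
- Victor (knave) says "Ivy and I are different types" - this is FALSE (a lie) because Victor is a knave and Ivy is a knave.
- Paul (knave) says "Ivy tells the truth" - this is FALSE (a lie) because Ivy is a knave.
- Grace (knave) says "Paul is a knight" - this is FALSE (a lie) because Paul is a knave.
- Ivy (knave) says "Victor and I are different types" - this is FALSE (a lie) because Ivy is a knave and Victor is a knave.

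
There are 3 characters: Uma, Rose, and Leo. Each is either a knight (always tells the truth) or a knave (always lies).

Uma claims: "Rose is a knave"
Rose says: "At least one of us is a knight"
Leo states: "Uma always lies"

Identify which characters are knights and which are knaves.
Uma is a knave.
Rose is a knight.
Leo is a knight.

Verification:
- Uma (knave) says "Rose is a knave" - this is FALSE (a lie) because Rose is a knight.
- Rose (knight) says "At least one of us is a knight" - this is TRUE because Rose and Leo are knights.
- Leo (knight) says "Uma always lies" - this is TRUE because Uma is a knave.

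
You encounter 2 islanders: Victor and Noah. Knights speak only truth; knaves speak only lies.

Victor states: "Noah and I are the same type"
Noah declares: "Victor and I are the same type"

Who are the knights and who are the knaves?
Victor is a knight.
Noah is a knight.

Verification:
- Victor (knight) says "Noah and I are the same type" - this is TRUE because Victor is a knight and Noah is a knight.
- Noah (knight) says "Victor and I are the same type" - this is TRUE because Noah is a knight and Victor is a knight.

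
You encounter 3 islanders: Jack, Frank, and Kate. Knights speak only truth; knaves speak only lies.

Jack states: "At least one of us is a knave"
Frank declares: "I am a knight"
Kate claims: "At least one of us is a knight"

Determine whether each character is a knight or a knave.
Jack is a knight.
Frank is a knave.
Kate is a knight.

Verification:
- Jack (knight) says "At least one of us is a knave" - this is TRUE because Frank is a knave.
- Frank (knave) says "I am a knight" - this is FALSE (a lie) because Frank is a knave.
- Kate (knight) says "At least one of us is a knight" - this is TRUE because Jack and Kate are knights.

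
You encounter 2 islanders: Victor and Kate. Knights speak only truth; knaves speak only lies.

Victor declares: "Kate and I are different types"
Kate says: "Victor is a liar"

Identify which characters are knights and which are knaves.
Victor is a knight.
Kate is a knave.

Verification:
- Victor (knight) says "Kate and I are different types" - this is TRUE because Victor is a knight and Kate is a knave.
- Kate (knave) says "Victor is a liar" - this is FALSE (a lie) because Victor is a knight.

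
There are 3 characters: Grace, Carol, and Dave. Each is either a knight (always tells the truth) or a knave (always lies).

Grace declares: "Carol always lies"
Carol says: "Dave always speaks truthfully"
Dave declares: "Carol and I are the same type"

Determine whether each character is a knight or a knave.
Grace is a knave.
Carol is a knight.
Dave is a knight.

Verification:
- Grace (knave) says "Carol always lies" - this is FALSE (a lie) because Carol is a knight.
- Carol (knight) says "Dave always speaks truthfully" - this is TRUE because Dave is a knight.
- Dave (knight) says "Carol and I are the same type" - this is TRUE because Dave is a knight and Carol is a knight.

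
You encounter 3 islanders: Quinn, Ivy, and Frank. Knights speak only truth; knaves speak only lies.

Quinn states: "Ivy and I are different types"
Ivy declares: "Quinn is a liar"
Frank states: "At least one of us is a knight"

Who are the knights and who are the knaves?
Quinn is a knight.
Ivy is a knave.
Frank is a knight.

Verification:
- Quinn (knight) says "Ivy and I are different types" - this is TRUE because Quinn is a knight and Ivy is a knave.
- Ivy (knave) says "Quinn is a liar" - this is FALSE (a lie) because Quinn is a knight.
- Frank (knight) says "At least one of us is a knight" - this is TRUE because Quinn and Frank are knights.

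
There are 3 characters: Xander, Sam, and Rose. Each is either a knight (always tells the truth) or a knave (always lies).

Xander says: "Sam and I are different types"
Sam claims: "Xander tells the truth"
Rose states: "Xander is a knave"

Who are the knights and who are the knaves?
Xander is a knave.
Sam is a knave.
Rose is a knight.

Verification:
- Xander (knave) says "Sam and I are different types" - this is FALSE (a lie) because Xander is a knave and Sam is a knave.
- Sam (knave) says "Xander tells the truth" - this is FALSE (a lie) because Xander is a knave.
- Rose (knight) says "Xander is a knave" - this is TRUE because Xander is a knave.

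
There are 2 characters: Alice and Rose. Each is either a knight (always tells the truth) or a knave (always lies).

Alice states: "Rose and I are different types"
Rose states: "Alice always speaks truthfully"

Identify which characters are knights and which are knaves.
Alice is a knave.
Rose is a knave.

Verification:
- Alice (knave) says "Rose and I are different types" - this is FALSE (a lie) because Alice is a knave and Rose is a knave.
- Rose (knave) says "Alice always speaks truthfully" - this is FALSE (a lie) because Alice is a knave.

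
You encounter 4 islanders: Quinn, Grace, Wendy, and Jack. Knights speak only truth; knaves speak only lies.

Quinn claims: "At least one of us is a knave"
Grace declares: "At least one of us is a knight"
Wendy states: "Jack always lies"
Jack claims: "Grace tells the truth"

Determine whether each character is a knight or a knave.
Quinn is a knight.
Grace is a knight.
Wendy is a knave.
Jack is a knight.

Verification:
- Quinn (knight) says "At least one of us is a knave" - this is TRUE because Wendy is a knave.
- Grace (knight) says "At least one of us is a knight" - this is TRUE because Quinn, Grace, and Jack are knights.
- Wendy (knave) says "Jack always lies" - this is FALSE (a lie) because Jack is a knight.
- Jack (knight) says "Grace tells the truth" - this is TRUE because Grace is a knight.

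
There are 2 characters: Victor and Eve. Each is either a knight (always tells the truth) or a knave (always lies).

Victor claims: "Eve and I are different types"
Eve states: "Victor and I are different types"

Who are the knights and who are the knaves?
Victor is a knave.
Eve is a knave.

Verification:
- Victor (knave) says "Eve and I are different types" - this is FALSE (a lie) because Victor is a knave and Eve is a knave.
- Eve (knave) says "Victor and I are different types" - this is FALSE (a lie) because Eve is a knave and Victor is a knave.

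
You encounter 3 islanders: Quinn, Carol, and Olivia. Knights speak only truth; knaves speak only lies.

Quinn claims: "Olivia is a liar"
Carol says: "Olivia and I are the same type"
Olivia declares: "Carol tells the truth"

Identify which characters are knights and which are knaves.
Quinn is a knave.
Carol is a knight.
Olivia is a knight.

Verification:
- Quinn (knave) says "Olivia is a liar" - this is FALSE (a lie) because Olivia is a knight.
- Carol (knight) says "Olivia and I are the same type" - this is TRUE because Carol is a knight and Olivia is a knight.
- Olivia (knight) says "Carol tells the truth" - this is TRUE because Carol is a knight.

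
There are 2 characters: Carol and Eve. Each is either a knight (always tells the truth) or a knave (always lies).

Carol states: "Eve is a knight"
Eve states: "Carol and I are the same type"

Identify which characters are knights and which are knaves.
Carol is a knight.
Eve is a knight.

Verification:
- Carol (knight) says "Eve is a knight" - this is TRUE because Eve is a knight.
- Eve (knight) says "Carol and I are the same type" - this is TRUE because Eve is a knight and Carol is a knight.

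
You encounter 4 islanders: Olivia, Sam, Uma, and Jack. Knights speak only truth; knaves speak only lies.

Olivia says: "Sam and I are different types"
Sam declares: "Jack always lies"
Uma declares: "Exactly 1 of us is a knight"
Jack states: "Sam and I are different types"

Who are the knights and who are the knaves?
Olivia is a knight.
Sam is a knave.
Uma is a knave.
Jack is a knight.

Verification:
- Olivia (knight) says "Sam and I are different types" - this is TRUE because Olivia is a knight and Sam is a knave.
- Sam (knave) says "Jack always lies" - this is FALSE (a lie) because Jack is a knight.
- Uma (knave) says "Exactly 1 of us is a knight" - this is FALSE (a lie) because there are 2 knights.
- Jack (knight) says "Sam and I are different types" - this is TRUE because Jack is a knight and Sam is a knave.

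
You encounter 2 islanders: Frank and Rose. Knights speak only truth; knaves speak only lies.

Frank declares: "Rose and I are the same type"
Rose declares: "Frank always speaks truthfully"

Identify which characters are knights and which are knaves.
Frank is a knight.
Rose is a knight.

Verification:
- Frank (knight) says "Rose and I are the same type" - this is TRUE because Frank is a knight and Rose is a knight.
- Rose (knight) says "Frank always speaks truthfully" - this is TRUE because Frank is a knight.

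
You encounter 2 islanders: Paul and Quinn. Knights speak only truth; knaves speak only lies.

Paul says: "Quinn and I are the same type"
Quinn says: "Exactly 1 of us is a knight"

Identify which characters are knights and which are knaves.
Paul is a knave.
Quinn is a knight.

Verification:
- Paul (knave) says "Quinn and I are the same type" - this is FALSE (a lie) because Paul is a knave and Quinn is a knight.
- Quinn (knight) says "Exactly 1 of us is a knight" - this is TRUE because there are 1 knights.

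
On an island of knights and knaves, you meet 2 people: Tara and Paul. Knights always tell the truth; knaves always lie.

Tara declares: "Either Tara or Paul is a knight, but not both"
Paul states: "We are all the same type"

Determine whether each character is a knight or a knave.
Tara is a knight.
Paul is a knave.

Verification:
- Tara (knight) says "Either Tara or Paul is a knight, but not both" - this is TRUE because Tara is a knight and Paul is a knave.
- Paul (knave) says "We are all the same type" - this is FALSE (a lie) because Tara is a knight and Paul is a knave.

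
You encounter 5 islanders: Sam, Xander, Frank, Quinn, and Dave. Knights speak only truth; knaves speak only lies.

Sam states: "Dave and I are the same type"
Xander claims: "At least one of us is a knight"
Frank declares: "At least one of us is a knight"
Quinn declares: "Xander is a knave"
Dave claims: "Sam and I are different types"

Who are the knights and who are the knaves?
Sam is a knave.
Xander is a knight.
Frank is a knight.
Quinn is a knave.
Dave is a knight.

Verification:
- Sam (knave) says "Dave and I are the same type" - this is FALSE (a lie) because Sam is a knave and Dave is a knight.
- Xander (knight) says "At least one of us is a knight" - this is TRUE because Xander, Frank, and Dave are knights.
- Frank (knight) says "At least one of us is a knight" - this is TRUE because Xander, Frank, and Dave are knights.
- Quinn (knave) says "Xander is a knave" - this is FALSE (a lie) because Xander is a knight.
- Dave (knight) says "Sam and I are different types" - this is TRUE because Dave is a knight and Sam is a knave.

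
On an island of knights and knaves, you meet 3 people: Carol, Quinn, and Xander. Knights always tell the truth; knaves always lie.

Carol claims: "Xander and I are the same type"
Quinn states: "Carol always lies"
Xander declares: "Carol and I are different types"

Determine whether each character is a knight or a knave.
Carol is a knave.
Quinn is a knight.
Xander is a knight.

Verification:
- Carol (knave) says "Xander and I are the same type" - this is FALSE (a lie) because Carol is a knave and Xander is a knight.
- Quinn (knight) says "Carol always lies" - this is TRUE because Carol is a knave.
- Xander (knight) says "Carol and I are different types" - this is TRUE because Xander is a knight and Carol is a knave.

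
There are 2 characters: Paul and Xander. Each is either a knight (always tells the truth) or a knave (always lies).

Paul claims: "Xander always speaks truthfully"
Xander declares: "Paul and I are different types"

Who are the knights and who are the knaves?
Paul is a knave.
Xander is a knave.

Verification:
- Paul (knave) says "Xander always speaks truthfully" - this is FALSE (a lie) because Xander is a knave.
- Xander (knave) says "Paul and I are different types" - this is FALSE (a lie) because Xander is a knave and Paul is a knave.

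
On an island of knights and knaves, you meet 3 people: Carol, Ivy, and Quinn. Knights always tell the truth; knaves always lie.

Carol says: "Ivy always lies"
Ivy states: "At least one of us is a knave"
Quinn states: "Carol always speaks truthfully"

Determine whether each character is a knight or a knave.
Carol is a knave.
Ivy is a knight.
Quinn is a knave.

Verification:
- Carol (knave) says "Ivy always lies" - this is FALSE (a lie) because Ivy is a knight.
- Ivy (knight) says "At least one of us is a knave" - this is TRUE because Carol and Quinn are knaves.
- Quinn (knave) says "Carol always speaks truthfully" - this is FALSE (a lie) because Carol is a knave.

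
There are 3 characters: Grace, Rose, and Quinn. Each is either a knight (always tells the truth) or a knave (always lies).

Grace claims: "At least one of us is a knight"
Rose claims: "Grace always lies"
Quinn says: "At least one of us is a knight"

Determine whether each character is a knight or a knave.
Grace is a knight.
Rose is a knave.
Quinn is a knight.

Verification:
- Grace (knight) says "At least one of us is a knight" - this is TRUE because Grace and Quinn are knights.
- Rose (knave) says "Grace always lies" - this is FALSE (a lie) because Grace is a knight.
- Quinn (knight) says "At least one of us is a knight" - this is TRUE because Grace and Quinn are knights.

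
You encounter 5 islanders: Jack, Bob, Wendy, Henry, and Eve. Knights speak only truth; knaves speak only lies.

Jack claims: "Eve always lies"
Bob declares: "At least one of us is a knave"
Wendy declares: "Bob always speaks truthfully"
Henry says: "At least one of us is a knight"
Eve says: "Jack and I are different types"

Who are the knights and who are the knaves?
Jack is a knave.
Bob is a knight.
Wendy is a knight.
Henry is a knight.
Eve is a knight.

Verification:
- Jack (knave) says "Eve always lies" - this is FALSE (a lie) because Eve is a knight.
- Bob (knight) says "At least one of us is a knave" - this is TRUE because Jack is a knave.
- Wendy (knight) says "Bob always speaks truthfully" - this is TRUE because Bob is a knight.
- Henry (knight) says "At least one of us is a knight" - this is TRUE because Bob, Wendy, Henry, and Eve are knights.
- Eve (knight) says "Jack and I are different types" - this is TRUE because Eve is a knight and Jack is a knave.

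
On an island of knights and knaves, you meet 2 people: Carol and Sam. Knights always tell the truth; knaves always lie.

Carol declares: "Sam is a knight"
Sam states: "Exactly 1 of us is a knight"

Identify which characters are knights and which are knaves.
Carol is a knave.
Sam is a knave.

Verification:
- Carol (knave) says "Sam is a knight" - this is FALSE (a lie) because Sam is a knave.
- Sam (knave) says "Exactly 1 of us is a knight" - this is FALSE (a lie) because there are 0 knights.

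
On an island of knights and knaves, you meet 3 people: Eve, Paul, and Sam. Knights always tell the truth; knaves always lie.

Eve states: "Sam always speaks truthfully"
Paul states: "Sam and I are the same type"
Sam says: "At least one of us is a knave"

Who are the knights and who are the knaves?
Eve is a knight.
Paul is a knave.
Sam is a knight.

Verification:
- Eve (knight) says "Sam always speaks truthfully" - this is TRUE because Sam is a knight.
- Paul (knave) says "Sam and I are the same type" - this is FALSE (a lie) because Paul is a knave and Sam is a knight.
- Sam (knight) says "At least one of us is a knave" - this is TRUE because Paul is a knave.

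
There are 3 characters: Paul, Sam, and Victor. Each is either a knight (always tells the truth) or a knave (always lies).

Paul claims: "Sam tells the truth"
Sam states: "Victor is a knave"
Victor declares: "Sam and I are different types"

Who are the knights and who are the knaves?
Paul is a knave.
Sam is a knave.
Victor is a knight.

Verification:
- Paul (knave) says "Sam tells the truth" - this is FALSE (a lie) because Sam is a knave.
- Sam (knave) says "Victor is a knave" - this is FALSE (a lie) because Victor is a knight.
- Victor (knight) says "Sam and I are different types" - this is TRUE because Victor is a knight and Sam is a knave.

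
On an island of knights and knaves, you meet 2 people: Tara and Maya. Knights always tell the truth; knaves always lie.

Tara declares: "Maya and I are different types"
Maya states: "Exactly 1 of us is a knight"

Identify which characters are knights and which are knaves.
Tara is a knave.
Maya is a knave.

Verification:
- Tara (knave) says "Maya and I are different types" - this is FALSE (a lie) because Tara is a knave and Maya is a knave.
- Maya (knave) says "Exactly 1 of us is a knight" - this is FALSE (a lie) because there are 0 knights.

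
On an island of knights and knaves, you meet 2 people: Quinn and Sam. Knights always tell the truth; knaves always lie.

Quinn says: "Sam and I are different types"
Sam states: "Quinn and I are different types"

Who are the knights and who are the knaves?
Quinn is a knave.
Sam is a knave.

Verification:
- Quinn (knave) says "Sam and I are different types" - this is FALSE (a lie) because Quinn is a knave and Sam is a knave.
- Sam (knave) says "Quinn and I are different types" - this is FALSE (a lie) because Sam is a knave and Quinn is a knave.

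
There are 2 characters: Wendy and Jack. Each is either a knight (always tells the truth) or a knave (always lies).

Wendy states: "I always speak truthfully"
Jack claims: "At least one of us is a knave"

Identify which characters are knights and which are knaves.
Wendy is a knave.
Jack is a knight.

Verification:
- Wendy (knave) says "I always speak truthfully" - this is FALSE (a lie) because Wendy is a knave.
- Jack (knight) says "At least one of us is a knave" - this is TRUE because Wendy is a knave.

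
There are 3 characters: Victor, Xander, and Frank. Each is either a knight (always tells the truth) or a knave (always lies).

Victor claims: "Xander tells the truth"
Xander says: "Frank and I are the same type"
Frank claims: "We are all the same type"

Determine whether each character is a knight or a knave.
Victor is a knight.
Xander is a knight.
Frank is a knight.

Verification:
- Victor (knight) says "Xander tells the truth" - this is TRUE because Xander is a knight.
- Xander (knight) says "Frank and I are the same type" - this is TRUE because Xander is a knight and Frank is a knight.
- Frank (knight) says "We are all the same type" - this is TRUE because Victor, Xander, and Frank are knights.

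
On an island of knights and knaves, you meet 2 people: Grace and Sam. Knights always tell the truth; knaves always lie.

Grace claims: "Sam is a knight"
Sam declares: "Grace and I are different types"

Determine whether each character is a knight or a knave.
Grace is a knave.
Sam is a knave.

Verification:
- Grace (knave) says "Sam is a knight" - this is FALSE (a lie) because Sam is a knave.
- Sam (knave) says "Grace and I are different types" - this is FALSE (a lie) because Sam is a knave and Grace is a knave.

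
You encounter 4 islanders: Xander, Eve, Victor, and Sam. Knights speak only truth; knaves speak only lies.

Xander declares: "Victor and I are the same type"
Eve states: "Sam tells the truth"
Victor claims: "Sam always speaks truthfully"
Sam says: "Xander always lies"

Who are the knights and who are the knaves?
Xander is a knave.
Eve is a knight.
Victor is a knight.
Sam is a knight.

Verification:
- Xander (knave) says "Victor and I are the same type" - this is FALSE (a lie) because Xander is a knave and Victor is a knight.
- Eve (knight) says "Sam tells the truth" - this is TRUE because Sam is a knight.
- Victor (knight) says "Sam always speaks truthfully" - this is TRUE because Sam is a knight.
- Sam (knight) says "Xander always lies" - this is TRUE because Xander is a knave.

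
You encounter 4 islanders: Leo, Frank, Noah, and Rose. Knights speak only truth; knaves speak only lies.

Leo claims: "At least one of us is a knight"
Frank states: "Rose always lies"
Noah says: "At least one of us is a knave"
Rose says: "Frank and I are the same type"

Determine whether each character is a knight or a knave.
Leo is a knight.
Frank is a knight.
Noah is a knight.
Rose is a knave.

Verification:
- Leo (knight) says "At least one of us is a knight" - this is TRUE because Leo, Frank, and Noah are knights.
- Frank (knight) says "Rose always lies" - this is TRUE because Rose is a knave.
- Noah (knight) says "At least one of us is a knave" - this is TRUE because Rose is a knave.
- Rose (knave) says "Frank and I are the same type" - this is FALSE (a lie) because Rose is a knave and Frank is a knight.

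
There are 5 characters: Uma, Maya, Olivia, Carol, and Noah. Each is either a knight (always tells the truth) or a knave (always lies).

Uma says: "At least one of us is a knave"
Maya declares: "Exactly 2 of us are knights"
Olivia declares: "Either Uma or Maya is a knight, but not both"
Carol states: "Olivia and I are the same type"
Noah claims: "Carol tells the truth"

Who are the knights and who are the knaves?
Uma is a knight.
Maya is a knave.
Olivia is a knight.
Carol is a knight.
Noah is a knight.

Verification:
- Uma (knight) says "At least one of us is a knave" - this is TRUE because Maya is a knave.
- Maya (knave) says "Exactly 2 of us are knights" - this is FALSE (a lie) because there are 4 knights.
- Olivia (knight) says "Either Uma or Maya is a knight, but not both" - this is TRUE because Uma is a knight and Maya is a knave.
- Carol (knight) says "Olivia and I are the same type" - this is TRUE because Carol is a knight and Olivia is a knight.
- Noah (knight) says "Carol tells the truth" - this is TRUE because Carol is a knight.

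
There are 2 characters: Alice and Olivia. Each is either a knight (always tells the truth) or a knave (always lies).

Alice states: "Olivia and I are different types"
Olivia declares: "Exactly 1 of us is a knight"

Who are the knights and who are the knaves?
Alice is a knave.
Olivia is a knave.

Verification:
- Alice (knave) says "Olivia and I are different types" - this is FALSE (a lie) because Alice is a knave and Olivia is a knave.
- Olivia (knave) says "Exactly 1 of us is a knight" - this is FALSE (a lie) because there are 0 knights.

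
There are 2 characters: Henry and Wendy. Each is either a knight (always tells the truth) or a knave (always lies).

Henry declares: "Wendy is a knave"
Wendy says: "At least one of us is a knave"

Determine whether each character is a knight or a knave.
Henry is a knave.
Wendy is a knight.

Verification:
- Henry (knave) says "Wendy is a knave" - this is FALSE (a lie) because Wendy is a knight.
- Wendy (knight) says "At least one of us is a knave" - this is TRUE because Henry is a knave.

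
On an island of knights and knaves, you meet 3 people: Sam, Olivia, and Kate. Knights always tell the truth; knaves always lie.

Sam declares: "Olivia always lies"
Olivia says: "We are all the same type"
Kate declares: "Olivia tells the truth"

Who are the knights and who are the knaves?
Sam is a knight.
Olivia is a knave.
Kate is a knave.

Verification:
- Sam (knight) says "Olivia always lies" - this is TRUE because Olivia is a knave.
- Olivia (knave) says "We are all the same type" - this is FALSE (a lie) because Sam is a knight and Olivia and Kate are knaves.
- Kate (knave) says "Olivia tells the truth" - this is FALSE (a lie) because Olivia is a knave.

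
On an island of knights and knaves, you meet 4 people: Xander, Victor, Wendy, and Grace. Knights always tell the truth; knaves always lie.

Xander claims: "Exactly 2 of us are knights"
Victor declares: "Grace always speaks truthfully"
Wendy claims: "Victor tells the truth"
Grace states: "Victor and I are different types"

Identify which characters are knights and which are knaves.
Xander is a knave.
Victor is a knave.
Wendy is a knave.
Grace is a knave.

Verification:
- Xander (knave) says "Exactly 2 of us are knights" - this is FALSE (a lie) because there are 0 knights.
- Victor (knave) says "Grace always speaks truthfully" - this is FALSE (a lie) because Grace is a knave.
- Wendy (knave) says "Victor tells the truth" - this is FALSE (a lie) because Victor is a knave.
- Grace (knave) says "Victor and I are different types" - this is FALSE (a lie) because Grace is a knave and Victor is a knave.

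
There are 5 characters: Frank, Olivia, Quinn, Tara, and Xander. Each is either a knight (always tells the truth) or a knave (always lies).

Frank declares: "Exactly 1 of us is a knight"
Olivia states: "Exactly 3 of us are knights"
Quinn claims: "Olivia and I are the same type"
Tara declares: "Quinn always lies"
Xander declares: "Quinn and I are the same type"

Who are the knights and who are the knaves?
Frank is a knave.
Olivia is a knight.
Quinn is a knight.
Tara is a knave.
Xander is a knight.

Verification:
- Frank (knave) says "Exactly 1 of us is a knight" - this is FALSE (a lie) because there are 3 knights.
- Olivia (knight) says "Exactly 3 of us are knights" - this is TRUE because there are 3 knights.
- Quinn (knight) says "Olivia and I are the same type" - this is TRUE because Quinn is a knight and Olivia is a knight.
- Tara (knave) says "Quinn always lies" - this is FALSE (a lie) because Quinn is a knight.
- Xander (knight) says "Quinn and I are the same type" - this is TRUE because Xander is a knight and Quinn is a knight.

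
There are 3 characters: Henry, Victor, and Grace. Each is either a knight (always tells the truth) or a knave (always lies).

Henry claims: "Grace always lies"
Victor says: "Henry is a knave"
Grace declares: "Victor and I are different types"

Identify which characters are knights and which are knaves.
Henry is a knight.
Victor is a knave.
Grace is a knave.

Verification:
- Henry (knight) says "Grace always lies" - this is TRUE because Grace is a knave.
- Victor (knave) says "Henry is a knave" - this is FALSE (a lie) because Henry is a knight.
- Grace (knave) says "Victor and I are different types" - this is FALSE (a lie) because Grace is a knave and Victor is a knave.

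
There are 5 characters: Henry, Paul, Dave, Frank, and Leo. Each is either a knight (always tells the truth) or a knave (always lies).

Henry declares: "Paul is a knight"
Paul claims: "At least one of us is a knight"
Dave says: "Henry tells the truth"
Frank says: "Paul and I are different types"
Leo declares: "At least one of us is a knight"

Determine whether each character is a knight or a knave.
Henry is a knave.
Paul is a knave.
Dave is a knave.
Frank is a knave.
Leo is a knave.

Verification:
- Henry (knave) says "Paul is a knight" - this is FALSE (a lie) because Paul is a knave.
- Paul (knave) says "At least one of us is a knight" - this is FALSE (a lie) because no one is a knight.
- Dave (knave) says "Henry tells the truth" - this is FALSE (a lie) because Henry is a knave.
- Frank (knave) says "Paul and I are different types" - this is FALSE (a lie) because Frank is a knave and Paul is a knave.
- Leo (knave) says "At least one of us is a knight" - this is FALSE (a lie) because no one is a knight.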